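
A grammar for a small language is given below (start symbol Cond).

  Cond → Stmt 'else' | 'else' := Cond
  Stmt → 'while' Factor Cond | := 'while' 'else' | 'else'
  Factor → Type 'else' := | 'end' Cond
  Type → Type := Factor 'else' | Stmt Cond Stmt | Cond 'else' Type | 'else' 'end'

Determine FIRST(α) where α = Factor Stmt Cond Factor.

Add FIRST(Factor) = { 'else', 'end', 'while', := }; Factor is not nullable, stop.

{ 'else', 'end', 'while', := }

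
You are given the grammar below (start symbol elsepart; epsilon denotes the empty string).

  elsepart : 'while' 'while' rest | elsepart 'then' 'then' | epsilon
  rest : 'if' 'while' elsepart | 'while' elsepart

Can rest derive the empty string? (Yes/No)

No

Nullable nonterminals: elsepart.
No production of rest has an RHS whose symbols are all nullable, so rest is not nullable.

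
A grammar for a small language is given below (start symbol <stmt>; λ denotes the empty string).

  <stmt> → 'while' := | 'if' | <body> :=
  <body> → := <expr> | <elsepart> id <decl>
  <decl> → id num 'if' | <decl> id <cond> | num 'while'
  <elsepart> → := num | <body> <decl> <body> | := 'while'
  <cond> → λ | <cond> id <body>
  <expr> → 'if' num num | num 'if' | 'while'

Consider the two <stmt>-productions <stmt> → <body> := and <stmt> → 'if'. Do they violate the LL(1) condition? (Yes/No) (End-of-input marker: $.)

FIRST(<body> :=) = { := } and FIRST('if') = { 'if' }.
The FIRST sets are disjoint and neither alternative is nullable — no conflict.

No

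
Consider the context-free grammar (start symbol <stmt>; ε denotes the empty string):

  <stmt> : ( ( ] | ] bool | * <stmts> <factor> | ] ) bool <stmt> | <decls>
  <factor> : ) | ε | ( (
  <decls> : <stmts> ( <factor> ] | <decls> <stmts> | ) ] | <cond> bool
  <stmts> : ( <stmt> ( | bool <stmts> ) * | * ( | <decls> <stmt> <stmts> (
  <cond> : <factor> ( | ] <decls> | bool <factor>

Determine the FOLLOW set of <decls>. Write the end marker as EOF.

{ EOF, (, ), *, ], bool }

In <stmt> : <decls>: <decls> is at the end, add FOLLOW(<stmt>) = { EOF, (, ), *, ], bool }.
In <decls> : <decls> <stmts>: add FIRST(<stmts>) = { (, ), *, ], bool }.
In <stmts> : <decls> <stmt> <stmts> (: add FIRST(<stmt> <stmts> () = { (, ), *, ], bool }.
In <cond> : ] <decls>: <decls> is at the end, add FOLLOW(<cond>) = { bool }.
Union: FOLLOW(<decls>) = { EOF, (, ), *, ], bool }.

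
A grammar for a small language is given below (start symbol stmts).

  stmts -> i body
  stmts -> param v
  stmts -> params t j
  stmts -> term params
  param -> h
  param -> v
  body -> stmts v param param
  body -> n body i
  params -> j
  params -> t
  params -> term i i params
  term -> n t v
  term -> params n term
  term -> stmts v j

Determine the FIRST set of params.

{ h, i, j, n, t, v }

params -> j contributes {j}.
params -> t contributes {t}.
From params -> term i i params: add FIRST(term) = { h, i, j, n, t, v }.
Union: FIRST(params) = { h, i, j, n, t, v }.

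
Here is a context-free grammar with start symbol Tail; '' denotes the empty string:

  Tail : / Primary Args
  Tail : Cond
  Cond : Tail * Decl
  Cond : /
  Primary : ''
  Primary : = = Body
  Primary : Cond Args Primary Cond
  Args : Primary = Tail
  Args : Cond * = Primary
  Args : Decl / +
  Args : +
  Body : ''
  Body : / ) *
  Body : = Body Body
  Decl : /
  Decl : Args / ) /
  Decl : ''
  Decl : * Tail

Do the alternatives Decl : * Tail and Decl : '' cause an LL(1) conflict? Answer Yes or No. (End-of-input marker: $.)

FIRST(* Tail) = { * } and FIRST('') = { '' }.
The second alternative is nullable and FOLLOW(Decl) = { $, *, +, /, = } shares * with FIRST of the first — conflict.

Yes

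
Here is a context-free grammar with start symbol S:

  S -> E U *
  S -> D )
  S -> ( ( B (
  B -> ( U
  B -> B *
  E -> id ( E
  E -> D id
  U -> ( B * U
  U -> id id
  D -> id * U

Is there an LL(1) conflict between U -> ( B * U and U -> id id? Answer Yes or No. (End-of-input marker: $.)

No

FIRST(( B * U) = { ( } and FIRST(id id) = { id }.
The FIRST sets are disjoint and neither alternative is nullable — no conflict.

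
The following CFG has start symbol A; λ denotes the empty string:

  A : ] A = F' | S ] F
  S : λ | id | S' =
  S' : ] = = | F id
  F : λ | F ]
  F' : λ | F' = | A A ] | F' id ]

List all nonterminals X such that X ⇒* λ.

Directly nullable (have an λ-production): S, F, F'.
No other nonterminal has a production whose RHS symbols are all nullable.

{ F, F', S }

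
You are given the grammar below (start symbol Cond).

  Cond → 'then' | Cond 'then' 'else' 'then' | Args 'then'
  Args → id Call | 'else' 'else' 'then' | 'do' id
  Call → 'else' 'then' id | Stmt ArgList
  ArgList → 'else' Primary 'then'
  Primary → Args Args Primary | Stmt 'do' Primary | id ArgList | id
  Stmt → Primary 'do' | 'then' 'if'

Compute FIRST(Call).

Call → 'else' 'then' id contributes {'else'}.
From Call → Stmt ArgList: add FIRST(Stmt) = { 'do', 'else', 'then', id }.
Union: FIRST(Call) = { 'do', 'else', 'then', id }.

{ 'do', 'else', 'then', id }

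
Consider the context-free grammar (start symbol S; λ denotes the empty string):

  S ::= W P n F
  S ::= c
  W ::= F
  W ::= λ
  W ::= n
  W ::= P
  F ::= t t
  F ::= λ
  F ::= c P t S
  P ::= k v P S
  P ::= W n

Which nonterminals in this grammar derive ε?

Directly nullable (have an λ-production): W, F.
No other nonterminal has a production whose RHS symbols are all nullable.

{ F, W }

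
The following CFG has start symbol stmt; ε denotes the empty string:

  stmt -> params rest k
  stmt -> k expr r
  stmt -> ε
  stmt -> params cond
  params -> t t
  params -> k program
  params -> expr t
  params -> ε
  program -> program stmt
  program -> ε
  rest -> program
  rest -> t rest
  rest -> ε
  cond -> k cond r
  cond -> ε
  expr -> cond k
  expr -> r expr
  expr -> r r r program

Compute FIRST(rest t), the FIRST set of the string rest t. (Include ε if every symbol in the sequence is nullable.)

Add FIRST(rest)\{ε} = { k, r, t }; rest is nullable, continue.
t is a terminal; add {t} and stop.

{ k, r, t }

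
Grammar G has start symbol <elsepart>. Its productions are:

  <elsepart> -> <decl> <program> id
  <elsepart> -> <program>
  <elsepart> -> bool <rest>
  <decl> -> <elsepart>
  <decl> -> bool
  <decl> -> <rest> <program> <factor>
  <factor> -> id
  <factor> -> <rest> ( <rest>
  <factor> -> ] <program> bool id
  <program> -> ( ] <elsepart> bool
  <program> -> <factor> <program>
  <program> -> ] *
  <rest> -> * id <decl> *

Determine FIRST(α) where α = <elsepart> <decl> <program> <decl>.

Add FIRST(<elsepart>) = { (, *, ], bool, id }; <elsepart> is not nullable, stop.

{ (, *, ], bool, id }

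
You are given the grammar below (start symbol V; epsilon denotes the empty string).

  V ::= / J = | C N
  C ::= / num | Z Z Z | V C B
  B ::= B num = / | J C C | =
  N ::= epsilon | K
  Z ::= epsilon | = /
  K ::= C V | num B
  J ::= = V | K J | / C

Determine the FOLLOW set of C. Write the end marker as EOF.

In V ::= C N: add FIRST(N)\{epsilon} = { /, =, num }.
  Since N is nullable, also add FOLLOW(V) = { EOF, /, =, num }.
In C ::= V C B: add FIRST(B) = { /, =, num }.
In B ::= J C C: add FIRST(C)\{epsilon} = { /, =, num }.
  Since C is nullable, also add FOLLOW(B) = { EOF, /, =, num }.
In B ::= J C C: C is at the end, add FOLLOW(B) = { EOF, /, =, num }.
In K ::= C V: add FIRST(V)\{epsilon} = { /, =, num }.
  Since V is nullable, also add FOLLOW(K) = { EOF, /, =, num }.
In J ::= / C: C is at the end, add FOLLOW(J) = { EOF, /, =, num }.
Union: FOLLOW(C) = { EOF, /, =, num }.

{ EOF, /, =, num }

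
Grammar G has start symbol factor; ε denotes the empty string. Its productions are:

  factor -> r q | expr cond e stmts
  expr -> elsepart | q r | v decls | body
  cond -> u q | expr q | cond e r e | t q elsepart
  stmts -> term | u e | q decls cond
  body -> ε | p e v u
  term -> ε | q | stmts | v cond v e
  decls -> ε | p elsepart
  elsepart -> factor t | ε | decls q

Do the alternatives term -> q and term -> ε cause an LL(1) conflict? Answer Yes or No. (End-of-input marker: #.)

FIRST(q) = { q } and FIRST(ε) = { ε }.
The second is nullable but FOLLOW(term) = { #, t } is disjoint from FIRST of the first.

No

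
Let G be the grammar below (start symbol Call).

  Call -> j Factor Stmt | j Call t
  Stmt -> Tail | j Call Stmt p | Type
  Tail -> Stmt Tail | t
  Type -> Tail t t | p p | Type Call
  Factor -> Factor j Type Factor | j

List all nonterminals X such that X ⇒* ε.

{ } (none)

No nonterminal has an empty production or an RHS whose symbols are all nullable.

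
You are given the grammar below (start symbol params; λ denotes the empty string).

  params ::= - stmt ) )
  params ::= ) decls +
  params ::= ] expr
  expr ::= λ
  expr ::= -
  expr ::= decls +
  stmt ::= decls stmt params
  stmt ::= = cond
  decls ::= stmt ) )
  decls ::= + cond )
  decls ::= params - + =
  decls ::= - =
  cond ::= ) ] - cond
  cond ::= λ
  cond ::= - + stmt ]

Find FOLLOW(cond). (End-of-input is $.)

{ ), -, ] }

In stmt ::= = cond: cond is at the end, add FOLLOW(stmt) = { ), -, ] }.
In decls ::= + cond ): add FIRST()) = { ) }.
In cond ::= ) ] - cond: cond is at the end, add FOLLOW(cond) = { ), -, ] }.
Union: FOLLOW(cond) = { ), -, ] }.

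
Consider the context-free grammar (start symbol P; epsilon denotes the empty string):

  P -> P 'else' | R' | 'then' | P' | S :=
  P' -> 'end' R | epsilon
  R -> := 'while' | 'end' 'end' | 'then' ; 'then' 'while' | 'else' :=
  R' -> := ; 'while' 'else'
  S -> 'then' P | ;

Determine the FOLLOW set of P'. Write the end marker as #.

In P -> P': P' is at the end, add FOLLOW(P) = { #, 'else', := }.
Union: FOLLOW(P') = { #, 'else', := }.

{ #, 'else', := }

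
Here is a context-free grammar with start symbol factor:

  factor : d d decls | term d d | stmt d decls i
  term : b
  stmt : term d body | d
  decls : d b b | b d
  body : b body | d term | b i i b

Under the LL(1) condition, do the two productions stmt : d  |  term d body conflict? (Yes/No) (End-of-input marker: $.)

No

FIRST(d) = { d } and FIRST(term d body) = { b }.
The FIRST sets are disjoint and neither alternative is nullable — no conflict.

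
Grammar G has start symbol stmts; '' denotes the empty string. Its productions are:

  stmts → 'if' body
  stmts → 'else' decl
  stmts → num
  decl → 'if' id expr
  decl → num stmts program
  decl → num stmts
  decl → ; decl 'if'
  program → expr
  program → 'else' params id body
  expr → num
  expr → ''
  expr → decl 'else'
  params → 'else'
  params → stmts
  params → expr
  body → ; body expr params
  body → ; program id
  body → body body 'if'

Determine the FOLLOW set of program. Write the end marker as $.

In decl → num stmts program: program is at the end, add FOLLOW(decl) = { $, 'else', 'if', ;, id, num }.
In body → ; program id: add FIRST(id) = { id }.
Union: FOLLOW(program) = { $, 'else', 'if', ;, id, num }.

{ $, 'else', 'if', ;, id, num }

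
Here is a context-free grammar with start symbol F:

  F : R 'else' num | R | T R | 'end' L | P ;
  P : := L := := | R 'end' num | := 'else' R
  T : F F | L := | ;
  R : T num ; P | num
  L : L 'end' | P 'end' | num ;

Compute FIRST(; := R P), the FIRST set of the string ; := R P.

{ ; }

; is a terminal; add {;} and stop.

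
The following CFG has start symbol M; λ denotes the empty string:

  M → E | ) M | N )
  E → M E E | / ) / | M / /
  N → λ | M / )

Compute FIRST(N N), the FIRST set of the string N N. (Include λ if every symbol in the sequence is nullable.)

Add FIRST(N)\{λ} = { ), / }; N is nullable, continue.
Add FIRST(N)\{λ} = { ), / }; N is nullable, continue.
Every symbol is nullable, so include λ.

{ ), /, λ }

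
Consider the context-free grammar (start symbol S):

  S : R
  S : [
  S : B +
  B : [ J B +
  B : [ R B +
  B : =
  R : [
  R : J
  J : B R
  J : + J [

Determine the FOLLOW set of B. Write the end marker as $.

{ +, =, [ }

In S : B +: add FIRST(+) = { + }.
In B : [ J B +: add FIRST(+) = { + }.
In B : [ R B +: add FIRST(+) = { + }.
In J : B R: add FIRST(R) = { +, =, [ }.
Union: FOLLOW(B) = { +, =, [ }.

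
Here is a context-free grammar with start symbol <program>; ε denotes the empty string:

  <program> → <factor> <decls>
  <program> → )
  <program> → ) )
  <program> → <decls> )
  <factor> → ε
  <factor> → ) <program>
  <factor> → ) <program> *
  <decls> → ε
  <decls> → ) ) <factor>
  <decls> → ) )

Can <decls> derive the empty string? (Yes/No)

Yes

<decls> has an ε-production, so <decls> ⇒ ε.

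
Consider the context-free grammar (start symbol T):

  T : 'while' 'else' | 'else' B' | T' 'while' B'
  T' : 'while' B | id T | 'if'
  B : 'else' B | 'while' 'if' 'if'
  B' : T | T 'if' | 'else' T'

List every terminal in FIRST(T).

T : 'while' 'else' contributes {'while'}.
T : 'else' B' contributes {'else'}.
From T : T' 'while' B': add FIRST(T') = { 'if', 'while', id }.
Union: FIRST(T) = { 'else', 'if', 'while', id }.

{ 'else', 'if', 'while', id }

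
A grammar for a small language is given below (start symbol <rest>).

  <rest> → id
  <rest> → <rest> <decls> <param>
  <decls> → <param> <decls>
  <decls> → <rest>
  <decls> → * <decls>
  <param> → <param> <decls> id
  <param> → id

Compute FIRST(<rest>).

{ id }

<rest> → id contributes {id}.
From <rest> → <rest> <decls> <param>: add FIRST(<rest>) = { id }.
Union: FIRST(<rest>) = { id }.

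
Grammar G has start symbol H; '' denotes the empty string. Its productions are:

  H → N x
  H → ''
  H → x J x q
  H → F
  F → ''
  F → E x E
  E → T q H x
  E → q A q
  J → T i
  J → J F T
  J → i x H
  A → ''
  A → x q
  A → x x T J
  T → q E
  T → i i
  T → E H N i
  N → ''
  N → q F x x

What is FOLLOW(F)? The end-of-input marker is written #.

In H → F: F is at the end, add FOLLOW(H) = { #, i, q, x }.
In J → J F T: add FIRST(T) = { i, q }.
In N → q F x x: add FIRST(x x) = { x }.
Union: FOLLOW(F) = { #, i, q, x }.

{ #, i, q, x }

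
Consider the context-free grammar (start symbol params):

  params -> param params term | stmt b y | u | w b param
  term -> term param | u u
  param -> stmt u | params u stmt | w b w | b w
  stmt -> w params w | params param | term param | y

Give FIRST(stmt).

stmt -> w params w contributes {w}.
From stmt -> params param: add FIRST(params) = { b, u, w, y }.
From stmt -> term param: add FIRST(term) = { u }.
stmt -> y contributes {y}.
Union: FIRST(stmt) = { b, u, w, y }.

{ b, u, w, y }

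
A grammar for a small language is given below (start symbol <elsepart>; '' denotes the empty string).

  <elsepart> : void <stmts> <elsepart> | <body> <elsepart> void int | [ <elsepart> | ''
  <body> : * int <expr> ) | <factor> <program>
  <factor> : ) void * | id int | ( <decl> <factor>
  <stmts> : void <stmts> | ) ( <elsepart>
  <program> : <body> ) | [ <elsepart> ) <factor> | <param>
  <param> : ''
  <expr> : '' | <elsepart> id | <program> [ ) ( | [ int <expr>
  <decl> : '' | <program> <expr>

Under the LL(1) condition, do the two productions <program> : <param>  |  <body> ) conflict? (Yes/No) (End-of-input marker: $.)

Yes

FIRST(<param>) = { '' } and FIRST(<body> )) = { (, ), *, id }.
The first alternative is nullable and FOLLOW(<program>) = { (, ), *, [, id, void } shares ( with FIRST of the second — conflict.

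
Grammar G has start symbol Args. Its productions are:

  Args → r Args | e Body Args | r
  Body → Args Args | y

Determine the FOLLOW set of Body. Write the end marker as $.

{ e, r }

In Args → e Body Args: add FIRST(Args) = { e, r }.
Union: FOLLOW(Body) = { e, r }.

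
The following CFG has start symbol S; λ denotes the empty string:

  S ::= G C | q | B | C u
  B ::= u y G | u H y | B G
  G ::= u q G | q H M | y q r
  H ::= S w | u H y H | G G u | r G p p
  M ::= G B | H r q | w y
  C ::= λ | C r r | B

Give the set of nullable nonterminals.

Directly nullable (have an λ-production): C.
No other nonterminal has a production whose RHS symbols are all nullable.

{ C }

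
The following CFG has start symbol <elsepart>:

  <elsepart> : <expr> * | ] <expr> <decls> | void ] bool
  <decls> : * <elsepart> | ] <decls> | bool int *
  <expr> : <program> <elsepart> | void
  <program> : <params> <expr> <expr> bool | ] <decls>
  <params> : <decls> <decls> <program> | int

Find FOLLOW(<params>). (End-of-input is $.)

In <program> : <params> <expr> <expr> bool: add FIRST(<expr> <expr> bool) = { *, ], bool, int, void }.
Union: FOLLOW(<params>) = { *, ], bool, int, void }.

{ *, ], bool, int, void }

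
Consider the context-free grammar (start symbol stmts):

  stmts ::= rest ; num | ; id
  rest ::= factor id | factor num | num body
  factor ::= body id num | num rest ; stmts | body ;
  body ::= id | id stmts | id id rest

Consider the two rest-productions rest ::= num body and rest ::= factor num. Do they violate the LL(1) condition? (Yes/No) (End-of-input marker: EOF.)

Yes

FIRST(num body) = { num } and FIRST(factor num) = { id, num }.
Both contain num, so the two alternatives are not disjoint — LL(1) conflict.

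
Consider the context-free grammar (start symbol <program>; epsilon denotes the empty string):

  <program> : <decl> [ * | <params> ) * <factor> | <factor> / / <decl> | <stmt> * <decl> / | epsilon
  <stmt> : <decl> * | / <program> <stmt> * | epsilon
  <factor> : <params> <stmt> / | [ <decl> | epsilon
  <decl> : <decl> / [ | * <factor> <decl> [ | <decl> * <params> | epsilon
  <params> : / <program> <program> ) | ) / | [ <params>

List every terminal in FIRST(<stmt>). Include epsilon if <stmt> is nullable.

{ *, /, epsilon }

From <stmt> : <decl> *: <decl> nullable, take FIRST(<decl>) ∪ {*} = { *, / }.
<stmt> : / <program> <stmt> * contributes {/}.
<stmt> : epsilon contributes epsilon.
Union: FIRST(<stmt>) = { *, /, epsilon }.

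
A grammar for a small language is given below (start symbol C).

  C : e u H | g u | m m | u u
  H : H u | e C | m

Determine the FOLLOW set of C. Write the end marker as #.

C is the start symbol, so # ∈ FOLLOW(C).
In H : e C: C is at the end, add FOLLOW(H) = { #, u }.
Union: FOLLOW(C) = { #, u }.

{ #, u }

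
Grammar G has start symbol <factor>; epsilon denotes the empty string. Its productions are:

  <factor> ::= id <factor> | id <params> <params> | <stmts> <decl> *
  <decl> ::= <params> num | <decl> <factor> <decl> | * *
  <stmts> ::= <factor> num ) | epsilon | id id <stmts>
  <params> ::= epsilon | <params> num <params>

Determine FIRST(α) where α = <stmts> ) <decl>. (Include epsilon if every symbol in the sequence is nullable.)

{ ), *, id, num }

Add FIRST(<stmts>)\{epsilon} = { *, id, num }; <stmts> is nullable, continue.
) is a terminal; add {)} and stop.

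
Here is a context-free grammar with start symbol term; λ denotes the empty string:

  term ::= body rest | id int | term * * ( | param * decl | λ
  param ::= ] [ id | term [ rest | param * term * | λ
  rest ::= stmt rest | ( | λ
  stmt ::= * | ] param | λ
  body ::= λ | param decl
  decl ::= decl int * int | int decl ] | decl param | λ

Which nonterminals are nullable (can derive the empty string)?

Directly nullable (have an λ-production): term, param, rest, stmt, body, decl.

{ body, decl, param, rest, stmt, term }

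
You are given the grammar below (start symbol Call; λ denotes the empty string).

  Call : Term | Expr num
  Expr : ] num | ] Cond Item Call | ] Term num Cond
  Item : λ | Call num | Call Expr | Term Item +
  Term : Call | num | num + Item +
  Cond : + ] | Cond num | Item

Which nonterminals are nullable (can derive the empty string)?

{ Cond, Item }

Directly nullable (have an λ-production): Item.
Cond : Item with every symbol nullable, so Cond is nullable.
No other nonterminal has a production whose RHS symbols are all nullable.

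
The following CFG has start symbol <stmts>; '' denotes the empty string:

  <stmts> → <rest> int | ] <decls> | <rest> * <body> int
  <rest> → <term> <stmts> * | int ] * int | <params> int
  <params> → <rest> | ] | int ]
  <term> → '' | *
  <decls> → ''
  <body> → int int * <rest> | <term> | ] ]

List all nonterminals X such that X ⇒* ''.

Directly nullable (have an ''-production): <term>, <decls>.
<body> → <term> with every symbol nullable, so <body> is nullable.
No other nonterminal has a production whose RHS symbols are all nullable.

{ <body>, <decls>, <term> }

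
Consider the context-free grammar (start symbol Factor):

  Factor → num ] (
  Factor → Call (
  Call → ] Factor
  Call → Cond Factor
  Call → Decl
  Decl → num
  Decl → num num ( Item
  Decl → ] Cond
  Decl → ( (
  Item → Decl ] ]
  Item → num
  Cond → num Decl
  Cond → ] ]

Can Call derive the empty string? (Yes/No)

No

No nonterminal in this grammar is nullable.
No production of Call has an RHS whose symbols are all nullable, so Call is not nullable.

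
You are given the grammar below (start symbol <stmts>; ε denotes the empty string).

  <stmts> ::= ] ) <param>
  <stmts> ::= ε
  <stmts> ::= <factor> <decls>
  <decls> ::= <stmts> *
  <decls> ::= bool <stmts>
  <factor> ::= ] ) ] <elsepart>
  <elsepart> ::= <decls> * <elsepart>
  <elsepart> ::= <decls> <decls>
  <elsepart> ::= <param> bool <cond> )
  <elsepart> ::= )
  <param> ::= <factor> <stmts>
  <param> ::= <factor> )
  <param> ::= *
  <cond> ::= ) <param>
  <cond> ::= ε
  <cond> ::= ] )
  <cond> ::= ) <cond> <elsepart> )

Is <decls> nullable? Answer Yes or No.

No

Nullable nonterminals: <cond>, <stmts>.
No production of <decls> has an RHS whose symbols are all nullable, so <decls> is not nullable.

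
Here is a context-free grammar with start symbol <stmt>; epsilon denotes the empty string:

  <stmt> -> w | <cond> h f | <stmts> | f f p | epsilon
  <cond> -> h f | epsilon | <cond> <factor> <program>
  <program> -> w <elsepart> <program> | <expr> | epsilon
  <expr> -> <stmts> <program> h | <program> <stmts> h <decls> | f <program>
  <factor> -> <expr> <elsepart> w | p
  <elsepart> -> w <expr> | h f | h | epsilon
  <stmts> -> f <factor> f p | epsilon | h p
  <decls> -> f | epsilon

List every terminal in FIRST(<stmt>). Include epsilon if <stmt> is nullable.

{ f, h, p, w, epsilon }

<stmt> -> w contributes {w}.
From <stmt> -> <cond> h f: <cond> nullable, take FIRST(<cond>) ∪ {h} = { f, h, p, w }.
From <stmt> -> <stmts>: add FIRST(<stmts>) = { f, h, epsilon } (including epsilon since <stmts> is nullable).
<stmt> -> f f p contributes {f}.
<stmt> -> epsilon contributes epsilon.
Union: FIRST(<stmt>) = { f, h, p, w, epsilon }.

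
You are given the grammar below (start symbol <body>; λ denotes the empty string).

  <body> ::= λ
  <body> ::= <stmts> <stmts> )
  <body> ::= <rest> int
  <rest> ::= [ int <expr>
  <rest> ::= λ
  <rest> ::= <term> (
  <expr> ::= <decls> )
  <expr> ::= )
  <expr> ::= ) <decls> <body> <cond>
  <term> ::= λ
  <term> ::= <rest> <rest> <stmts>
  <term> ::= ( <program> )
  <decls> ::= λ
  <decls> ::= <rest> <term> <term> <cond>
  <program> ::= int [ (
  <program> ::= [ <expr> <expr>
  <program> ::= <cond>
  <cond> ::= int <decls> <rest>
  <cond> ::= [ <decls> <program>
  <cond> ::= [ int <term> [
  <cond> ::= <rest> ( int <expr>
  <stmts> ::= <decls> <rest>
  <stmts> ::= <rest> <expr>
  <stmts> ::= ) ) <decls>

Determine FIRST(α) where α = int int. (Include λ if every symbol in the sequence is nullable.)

{ int }

int is a terminal; add {int} and stop.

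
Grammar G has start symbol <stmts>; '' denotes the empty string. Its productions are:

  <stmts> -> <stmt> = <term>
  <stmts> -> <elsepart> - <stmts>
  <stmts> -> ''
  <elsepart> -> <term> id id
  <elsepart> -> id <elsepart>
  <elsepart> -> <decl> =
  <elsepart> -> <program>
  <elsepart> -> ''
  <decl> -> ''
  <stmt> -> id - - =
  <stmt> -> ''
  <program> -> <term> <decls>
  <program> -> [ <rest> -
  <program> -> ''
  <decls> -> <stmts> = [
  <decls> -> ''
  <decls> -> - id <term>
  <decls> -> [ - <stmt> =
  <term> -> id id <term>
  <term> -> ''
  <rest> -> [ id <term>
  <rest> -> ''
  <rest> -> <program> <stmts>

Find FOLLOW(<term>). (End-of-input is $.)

In <stmts> -> <stmt> = <term>: <term> is at the end, add FOLLOW(<stmts>) = { $, -, = }.
In <elsepart> -> <term> id id: add FIRST(id id) = { id }.
In <program> -> <term> <decls>: add FIRST(<decls>)\{''} = { -, =, [, id }.
  Since <decls> is nullable, also add FOLLOW(<program>) = { -, =, [, id }.
In <decls> -> - id <term>: <term> is at the end, add FOLLOW(<decls>) = { -, =, [, id }.
In <term> -> id id <term>: <term> is at the end, add FOLLOW(<term>) = { $, -, =, [, id }.
In <rest> -> [ id <term>: <term> is at the end, add FOLLOW(<rest>) = { - }.
Union: FOLLOW(<term>) = { $, -, =, [, id }.

{ $, -, =, [, id }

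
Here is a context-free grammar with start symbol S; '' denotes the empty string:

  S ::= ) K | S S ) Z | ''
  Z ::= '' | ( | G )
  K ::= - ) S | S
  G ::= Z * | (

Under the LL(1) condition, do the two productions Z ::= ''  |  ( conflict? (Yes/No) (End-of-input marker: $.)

FIRST('') = { '' } and FIRST(() = { ( }.
The first is nullable but FOLLOW(Z) = { $, ), * } is disjoint from FIRST of the second.

No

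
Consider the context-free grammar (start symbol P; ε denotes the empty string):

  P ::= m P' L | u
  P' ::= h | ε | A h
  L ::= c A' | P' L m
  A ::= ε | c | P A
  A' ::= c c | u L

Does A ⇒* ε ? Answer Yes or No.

Yes

A has an ε-production, so A ⇒ ε.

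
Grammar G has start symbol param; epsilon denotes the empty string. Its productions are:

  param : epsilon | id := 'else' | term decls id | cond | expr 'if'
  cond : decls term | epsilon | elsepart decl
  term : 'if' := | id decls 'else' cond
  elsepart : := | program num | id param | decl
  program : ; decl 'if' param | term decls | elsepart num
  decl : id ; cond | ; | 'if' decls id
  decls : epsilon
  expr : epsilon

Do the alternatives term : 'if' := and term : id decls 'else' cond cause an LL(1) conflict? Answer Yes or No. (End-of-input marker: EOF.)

No

FIRST('if' :=) = { 'if' } and FIRST(id decls 'else' cond) = { id }.
The FIRST sets are disjoint and neither alternative is nullable — no conflict.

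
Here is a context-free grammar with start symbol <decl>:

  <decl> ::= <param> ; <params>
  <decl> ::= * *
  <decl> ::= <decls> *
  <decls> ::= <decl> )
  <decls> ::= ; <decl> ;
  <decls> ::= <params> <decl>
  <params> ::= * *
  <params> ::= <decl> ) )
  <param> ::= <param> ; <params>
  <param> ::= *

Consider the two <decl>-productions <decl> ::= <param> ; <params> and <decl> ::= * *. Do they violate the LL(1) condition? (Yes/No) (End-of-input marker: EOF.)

FIRST(<param> ; <params>) = { * } and FIRST(* *) = { * }.
Both contain *, so the two alternatives are not disjoint — LL(1) conflict.

Yes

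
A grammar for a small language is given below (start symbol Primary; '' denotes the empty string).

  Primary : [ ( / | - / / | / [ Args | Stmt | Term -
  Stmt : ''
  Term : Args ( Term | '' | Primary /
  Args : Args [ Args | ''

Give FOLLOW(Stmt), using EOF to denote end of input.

{ EOF, / }

In Primary : Stmt: Stmt is at the end, add FOLLOW(Primary) = { EOF, / }.
Union: FOLLOW(Stmt) = { EOF, / }.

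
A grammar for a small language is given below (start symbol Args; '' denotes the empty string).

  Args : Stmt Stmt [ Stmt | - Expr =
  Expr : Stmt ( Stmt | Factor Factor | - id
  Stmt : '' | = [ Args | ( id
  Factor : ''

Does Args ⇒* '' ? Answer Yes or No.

Nullable nonterminals: Expr, Factor, Stmt.
No production of Args has an RHS whose symbols are all nullable, so Args is not nullable.

No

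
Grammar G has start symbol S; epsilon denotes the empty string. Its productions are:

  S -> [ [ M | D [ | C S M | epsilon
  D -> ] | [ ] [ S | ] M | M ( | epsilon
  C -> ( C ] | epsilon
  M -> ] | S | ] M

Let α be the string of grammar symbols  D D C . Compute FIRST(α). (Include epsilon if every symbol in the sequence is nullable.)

{ (, [, ], epsilon }

Add FIRST(D)\{epsilon} = { (, [, ] }; D is nullable, continue.
Add FIRST(D)\{epsilon} = { (, [, ] }; D is nullable, continue.
Add FIRST(C)\{epsilon} = { ( }; C is nullable, continue.
Every symbol is nullable, so include epsilon.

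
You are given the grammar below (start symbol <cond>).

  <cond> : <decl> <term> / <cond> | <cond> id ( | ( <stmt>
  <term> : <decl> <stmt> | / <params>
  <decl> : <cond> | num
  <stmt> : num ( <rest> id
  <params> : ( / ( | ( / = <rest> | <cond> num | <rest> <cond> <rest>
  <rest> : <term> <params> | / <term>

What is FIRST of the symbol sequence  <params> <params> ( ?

{ (, /, num }

Add FIRST(<params>) = { (, /, num }; <params> is not nullable, stop.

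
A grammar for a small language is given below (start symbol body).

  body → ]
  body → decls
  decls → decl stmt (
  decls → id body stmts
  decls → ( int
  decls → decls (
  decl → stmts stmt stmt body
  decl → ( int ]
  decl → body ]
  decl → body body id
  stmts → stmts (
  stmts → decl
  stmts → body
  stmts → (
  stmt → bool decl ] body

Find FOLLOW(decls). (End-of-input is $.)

{ $, (, ], bool, id }

In body → decls: decls is at the end, add FOLLOW(body) = { $, (, ], bool, id }.
In decls → decls (: add FIRST(() = { ( }.
Union: FOLLOW(decls) = { $, (, ], bool, id }.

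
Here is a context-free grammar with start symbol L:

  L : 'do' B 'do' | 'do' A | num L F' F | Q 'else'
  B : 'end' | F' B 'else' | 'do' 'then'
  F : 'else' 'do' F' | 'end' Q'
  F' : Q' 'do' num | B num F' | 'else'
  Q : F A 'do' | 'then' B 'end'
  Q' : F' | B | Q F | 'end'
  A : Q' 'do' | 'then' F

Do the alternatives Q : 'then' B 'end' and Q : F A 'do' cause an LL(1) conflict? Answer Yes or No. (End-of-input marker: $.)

No

FIRST('then' B 'end') = { 'then' } and FIRST(F A 'do') = { 'else', 'end' }.
The FIRST sets are disjoint and neither alternative is nullable — no conflict.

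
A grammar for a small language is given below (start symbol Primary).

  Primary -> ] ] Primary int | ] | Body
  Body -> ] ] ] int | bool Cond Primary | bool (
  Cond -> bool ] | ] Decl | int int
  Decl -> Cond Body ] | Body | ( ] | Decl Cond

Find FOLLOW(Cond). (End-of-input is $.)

{ ], bool, int }

In Body -> bool Cond Primary: add FIRST(Primary) = { ], bool }.
In Decl -> Cond Body ]: add FIRST(Body ]) = { ], bool }.
In Decl -> Decl Cond: Cond is at the end, add FOLLOW(Decl) = { ], bool, int }.
Union: FOLLOW(Cond) = { ], bool, int }.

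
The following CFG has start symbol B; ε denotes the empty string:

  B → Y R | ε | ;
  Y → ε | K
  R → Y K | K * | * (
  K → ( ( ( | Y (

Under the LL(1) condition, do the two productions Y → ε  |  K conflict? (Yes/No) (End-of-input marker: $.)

Yes

FIRST(ε) = { ε } and FIRST(K) = { ( }.
The first alternative is nullable and FOLLOW(Y) = { (, * } shares ( with FIRST of the second — conflict.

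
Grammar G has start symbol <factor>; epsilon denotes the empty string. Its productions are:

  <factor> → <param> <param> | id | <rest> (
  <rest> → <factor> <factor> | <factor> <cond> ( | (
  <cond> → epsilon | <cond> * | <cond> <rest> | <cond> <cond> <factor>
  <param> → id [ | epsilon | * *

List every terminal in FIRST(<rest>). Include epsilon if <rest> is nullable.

{ (, *, id, epsilon }

From <rest> → <factor> <factor>: <factor>, <factor> nullable, take FIRST(<factor>) ∪ FIRST(<factor>) = { (, *, id }; also epsilon since the whole RHS is nullable.
From <rest> → <factor> <cond> (: <factor>, <cond> nullable, take FIRST(<factor>) ∪ FIRST(<cond>) ∪ {(} = { (, *, id }.
<rest> → ( contributes {(}.
Union: FIRST(<rest>) = { (, *, id, epsilon }.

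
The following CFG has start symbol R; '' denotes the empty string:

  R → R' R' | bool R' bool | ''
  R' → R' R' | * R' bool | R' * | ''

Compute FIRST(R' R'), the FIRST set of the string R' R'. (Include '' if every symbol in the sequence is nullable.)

{ *, '' }

Add FIRST(R')\{''} = { * }; R' is nullable, continue.
Add FIRST(R')\{''} = { * }; R' is nullable, continue.
Every symbol is nullable, so include ''.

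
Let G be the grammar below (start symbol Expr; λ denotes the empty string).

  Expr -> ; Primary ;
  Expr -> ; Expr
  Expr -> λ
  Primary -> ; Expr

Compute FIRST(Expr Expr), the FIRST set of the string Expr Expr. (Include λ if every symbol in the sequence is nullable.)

Add FIRST(Expr)\{λ} = { ; }; Expr is nullable, continue.
Add FIRST(Expr)\{λ} = { ; }; Expr is nullable, continue.
Every symbol is nullable, so include λ.

{ ;, λ }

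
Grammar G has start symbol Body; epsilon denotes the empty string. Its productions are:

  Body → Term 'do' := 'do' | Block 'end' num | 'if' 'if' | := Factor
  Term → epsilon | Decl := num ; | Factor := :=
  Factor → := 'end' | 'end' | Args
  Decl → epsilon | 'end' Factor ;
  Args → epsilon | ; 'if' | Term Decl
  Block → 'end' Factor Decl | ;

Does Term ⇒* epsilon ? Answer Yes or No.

Term has an epsilon-production, so Term ⇒ epsilon.

Yes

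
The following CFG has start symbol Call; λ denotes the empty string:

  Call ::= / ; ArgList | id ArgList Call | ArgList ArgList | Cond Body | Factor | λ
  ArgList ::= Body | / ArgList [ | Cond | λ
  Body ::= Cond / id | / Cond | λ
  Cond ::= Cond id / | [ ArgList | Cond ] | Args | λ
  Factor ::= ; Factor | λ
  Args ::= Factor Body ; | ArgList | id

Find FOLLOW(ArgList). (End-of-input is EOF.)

{ EOF, /, ;, [, ], id }

In Call ::= / ; ArgList: ArgList is at the end, add FOLLOW(Call) = { EOF }.
In Call ::= id ArgList Call: add FIRST(Call)\{λ} = { /, ;, [, ], id }.
  Since Call is nullable, also add FOLLOW(Call) = { EOF }.
In Call ::= ArgList ArgList: add FIRST(ArgList)\{λ} = { /, ;, [, ], id }.
  Since ArgList is nullable, also add FOLLOW(Call) = { EOF }.
In Call ::= ArgList ArgList: ArgList is at the end, add FOLLOW(Call) = { EOF }.
In ArgList ::= / ArgList [: add FIRST([) = { [ }.
In Cond ::= [ ArgList: ArgList is at the end, add FOLLOW(Cond) = { EOF, /, ;, [, ], id }.
In Args ::= ArgList: ArgList is at the end, add FOLLOW(Args) = { EOF, /, ;, [, ], id }.
Union: FOLLOW(ArgList) = { EOF, /, ;, [, ], id }.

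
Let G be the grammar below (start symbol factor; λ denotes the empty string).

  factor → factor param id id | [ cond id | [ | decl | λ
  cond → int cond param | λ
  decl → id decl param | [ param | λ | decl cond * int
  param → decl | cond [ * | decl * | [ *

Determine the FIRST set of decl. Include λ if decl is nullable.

decl → id decl param contributes {id}.
decl → [ param contributes {[}.
decl → λ contributes λ.
From decl → decl cond * int: decl, cond nullable, take FIRST(decl) ∪ FIRST(cond) ∪ {*} = { *, [, id, int }.
Union: FIRST(decl) = { *, [, id, int, λ }.

{ *, [, id, int, λ }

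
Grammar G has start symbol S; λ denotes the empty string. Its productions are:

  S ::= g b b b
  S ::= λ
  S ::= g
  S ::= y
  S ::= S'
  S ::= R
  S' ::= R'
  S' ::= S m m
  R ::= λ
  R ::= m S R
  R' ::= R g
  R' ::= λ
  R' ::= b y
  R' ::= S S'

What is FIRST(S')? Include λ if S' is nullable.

From S' ::= R': add FIRST(R') = { b, g, m, y, λ } (including λ since R' is nullable).
From S' ::= S m m: S nullable, take FIRST(S) ∪ {m} = { b, g, m, y }.
Union: FIRST(S') = { b, g, m, y, λ }.

{ b, g, m, y, λ }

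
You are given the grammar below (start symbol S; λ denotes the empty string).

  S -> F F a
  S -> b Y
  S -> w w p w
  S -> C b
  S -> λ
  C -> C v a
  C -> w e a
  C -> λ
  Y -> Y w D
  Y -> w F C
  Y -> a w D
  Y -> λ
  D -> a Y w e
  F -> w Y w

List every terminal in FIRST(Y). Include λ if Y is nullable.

{ a, w, λ }

From Y -> Y w D: Y nullable, take FIRST(Y) ∪ {w} = { a, w }.
Y -> w F C contributes {w}.
Y -> a w D contributes {a}.
Y -> λ contributes λ.
Union: FIRST(Y) = { a, w, λ }.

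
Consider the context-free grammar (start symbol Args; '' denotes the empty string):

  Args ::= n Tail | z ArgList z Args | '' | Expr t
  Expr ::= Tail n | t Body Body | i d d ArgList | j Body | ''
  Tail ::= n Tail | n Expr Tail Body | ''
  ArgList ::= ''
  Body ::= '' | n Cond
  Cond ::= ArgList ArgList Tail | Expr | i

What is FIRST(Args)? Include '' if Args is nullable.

{ i, j, n, t, z, '' }

Args ::= n Tail contributes {n}.
Args ::= z ArgList z Args contributes {z}.
Args ::= '' contributes ''.
From Args ::= Expr t: Expr nullable, take FIRST(Expr) ∪ {t} = { i, j, n, t }.
Union: FIRST(Args) = { i, j, n, t, z, '' }.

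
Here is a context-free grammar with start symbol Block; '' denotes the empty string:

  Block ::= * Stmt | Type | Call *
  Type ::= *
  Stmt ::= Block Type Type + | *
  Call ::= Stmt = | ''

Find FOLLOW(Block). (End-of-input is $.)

{ $, * }

Block is the start symbol, so $ ∈ FOLLOW(Block).
In Stmt ::= Block Type Type +: add FIRST(Type Type +) = { * }.
Union: FOLLOW(Block) = { $, * }.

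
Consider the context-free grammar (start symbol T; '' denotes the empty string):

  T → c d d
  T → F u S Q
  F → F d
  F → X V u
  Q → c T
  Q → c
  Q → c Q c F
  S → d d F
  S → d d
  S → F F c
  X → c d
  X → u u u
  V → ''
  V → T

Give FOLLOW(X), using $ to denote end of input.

In F → X V u: add FIRST(V u) = { c, u }.
Union: FOLLOW(X) = { c, u }.

{ c, u }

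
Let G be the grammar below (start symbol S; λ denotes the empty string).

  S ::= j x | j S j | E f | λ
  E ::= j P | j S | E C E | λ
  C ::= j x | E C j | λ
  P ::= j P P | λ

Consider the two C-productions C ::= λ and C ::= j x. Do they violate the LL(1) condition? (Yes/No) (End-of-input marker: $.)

FIRST(λ) = { λ } and FIRST(j x) = { j }.
The first alternative is nullable and FOLLOW(C) = { f, j } shares j with FIRST of the second — conflict.

Yes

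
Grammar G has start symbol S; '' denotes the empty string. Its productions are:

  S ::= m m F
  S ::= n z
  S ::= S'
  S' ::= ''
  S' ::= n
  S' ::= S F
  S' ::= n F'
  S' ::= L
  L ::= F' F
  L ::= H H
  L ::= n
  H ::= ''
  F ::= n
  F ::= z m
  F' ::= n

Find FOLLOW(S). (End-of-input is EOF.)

S is the start symbol, so EOF ∈ FOLLOW(S).
In S' ::= S F: add FIRST(F) = { n, z }.
Union: FOLLOW(S) = { EOF, n, z }.

{ EOF, n, z }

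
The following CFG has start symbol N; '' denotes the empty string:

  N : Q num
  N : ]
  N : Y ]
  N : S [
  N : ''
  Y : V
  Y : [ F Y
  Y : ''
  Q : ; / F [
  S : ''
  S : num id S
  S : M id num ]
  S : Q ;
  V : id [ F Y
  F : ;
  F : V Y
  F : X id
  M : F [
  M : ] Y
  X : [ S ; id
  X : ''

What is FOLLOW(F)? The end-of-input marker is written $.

In Y : [ F Y: add FIRST(Y)\{''} = { [, id }.
  Since Y is nullable, also add FOLLOW(Y) = { [, ], id }.
In Q : ; / F [: add FIRST([) = { [ }.
In V : id [ F Y: add FIRST(Y)\{''} = { [, id }.
  Since Y is nullable, also add FOLLOW(V) = { [, ], id }.
In M : F [: add FIRST([) = { [ }.
Union: FOLLOW(F) = { [, ], id }.

{ [, ], id }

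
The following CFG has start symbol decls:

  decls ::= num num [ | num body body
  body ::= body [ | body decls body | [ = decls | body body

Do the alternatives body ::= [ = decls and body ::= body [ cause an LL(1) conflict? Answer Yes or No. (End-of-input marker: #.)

FIRST([ = decls) = { [ } and FIRST(body [) = { [ }.
Both contain [, so the two alternatives are not disjoint — LL(1) conflict.

Yes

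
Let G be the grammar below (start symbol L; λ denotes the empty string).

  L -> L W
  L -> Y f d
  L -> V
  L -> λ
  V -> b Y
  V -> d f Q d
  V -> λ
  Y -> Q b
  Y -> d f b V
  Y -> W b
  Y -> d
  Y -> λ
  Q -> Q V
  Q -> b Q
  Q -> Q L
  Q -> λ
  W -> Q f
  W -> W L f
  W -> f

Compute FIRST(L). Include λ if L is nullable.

From L -> L W: L nullable, take FIRST(L) ∪ FIRST(W) = { b, d, f }.
From L -> Y f d: Y nullable, take FIRST(Y) ∪ {f} = { b, d, f }.
From L -> V: add FIRST(V) = { b, d, λ } (including λ since V is nullable).
L -> λ contributes λ.
Union: FIRST(L) = { b, d, f, λ }.

{ b, d, f, λ }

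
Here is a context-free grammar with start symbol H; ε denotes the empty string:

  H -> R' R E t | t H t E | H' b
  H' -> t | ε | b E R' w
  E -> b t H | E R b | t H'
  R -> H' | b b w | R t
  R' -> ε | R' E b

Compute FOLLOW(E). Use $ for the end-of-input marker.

{ $, b, t, w }

In H -> R' R E t: add FIRST(t) = { t }.
In H -> t H t E: E is at the end, add FOLLOW(H) = { $, b, t, w }.
In H' -> b E R' w: add FIRST(R' w) = { b, t, w }.
In E -> E R b: add FIRST(R b) = { b, t }.
In R' -> R' E b: add FIRST(b) = { b }.
Union: FOLLOW(E) = { $, b, t, w }.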